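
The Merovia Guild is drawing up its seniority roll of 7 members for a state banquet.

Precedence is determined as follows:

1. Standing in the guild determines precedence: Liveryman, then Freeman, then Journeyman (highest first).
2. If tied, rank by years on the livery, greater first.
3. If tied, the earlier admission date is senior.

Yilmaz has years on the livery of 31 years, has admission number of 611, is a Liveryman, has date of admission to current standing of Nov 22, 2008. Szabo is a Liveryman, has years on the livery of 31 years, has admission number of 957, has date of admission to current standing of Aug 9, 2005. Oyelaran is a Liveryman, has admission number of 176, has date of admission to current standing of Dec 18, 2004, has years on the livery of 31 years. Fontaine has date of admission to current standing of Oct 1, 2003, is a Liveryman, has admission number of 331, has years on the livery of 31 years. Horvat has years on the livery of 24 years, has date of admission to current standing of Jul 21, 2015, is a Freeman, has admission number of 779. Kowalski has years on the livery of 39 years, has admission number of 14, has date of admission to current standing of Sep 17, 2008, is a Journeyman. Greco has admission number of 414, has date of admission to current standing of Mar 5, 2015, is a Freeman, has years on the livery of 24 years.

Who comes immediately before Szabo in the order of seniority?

By standing in the guild: Fontaine, Oyelaran, Szabo and Yilmaz (Liveryman); then Greco and Horvat (Freeman); then Kowalski (Journeyman).
Fontaine, Oyelaran, Szabo and Yilmaz all have years on the livery 31 years, so the next rule applies.
Among Fontaine, Oyelaran, Szabo and Yilmaz, by date of admission to current standing (earlier first): Fontaine (Oct 1, 2003) before Oyelaran (Dec 18, 2004) before Szabo (Aug 9, 2005) before Yilmaz (Nov 22, 2008).
Greco and Horvat both have years on the livery 24 years, so the next rule applies.
Among Greco and Horvat, by date of admission to current standing (earlier first): Greco (Mar 5, 2015) before Horvat (Jul 21, 2015).
Order: Fontaine, Oyelaran, Szabo, Yilmaz, Greco, Horvat, Kowalski.

Oyelaran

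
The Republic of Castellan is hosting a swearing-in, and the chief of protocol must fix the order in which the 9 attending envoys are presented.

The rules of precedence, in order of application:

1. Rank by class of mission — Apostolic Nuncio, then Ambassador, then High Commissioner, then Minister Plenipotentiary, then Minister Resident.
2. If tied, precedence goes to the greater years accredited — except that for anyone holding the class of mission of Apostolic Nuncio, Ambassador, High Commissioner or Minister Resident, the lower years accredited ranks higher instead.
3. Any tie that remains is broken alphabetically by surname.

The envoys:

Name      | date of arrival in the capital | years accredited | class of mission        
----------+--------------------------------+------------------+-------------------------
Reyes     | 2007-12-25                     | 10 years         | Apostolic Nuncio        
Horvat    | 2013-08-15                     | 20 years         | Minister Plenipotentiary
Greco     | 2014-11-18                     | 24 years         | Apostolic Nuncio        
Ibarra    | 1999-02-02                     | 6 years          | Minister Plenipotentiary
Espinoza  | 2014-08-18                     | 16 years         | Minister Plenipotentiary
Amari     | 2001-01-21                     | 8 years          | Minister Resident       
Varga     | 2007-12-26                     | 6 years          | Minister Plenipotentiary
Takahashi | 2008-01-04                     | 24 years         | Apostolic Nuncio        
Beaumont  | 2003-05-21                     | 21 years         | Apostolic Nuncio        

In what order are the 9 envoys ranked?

By class of mission: Reyes, Beaumont, Greco and Takahashi (Apostolic Nuncio); then Horvat, Espinoza, Ibarra and Varga (Minister Plenipotentiary); then Amari (Minister Resident).
Among Reyes, Beaumont, Greco and Takahashi, by years accredited (lower first) (reversed rule for this group): Reyes (10 years) before Beaumont (21 years) before Greco and Takahashi (24 years).
Among Greco and Takahashi, alphabetically by surname: Greco before Takahashi.
Among Horvat, Espinoza, Ibarra and Varga, by years accredited (higher first): Horvat (20 years) before Espinoza (16 years) before Ibarra and Varga (6 years).
Among Ibarra and Varga, alphabetically by surname: Ibarra before Varga.
Full order: Reyes, Beaumont, Greco, Takahashi, Horvat, Espinoza, Ibarra, Varga, Amari.

Reyes, Beaumont, Greco, Takahashi, Horvat, Espinoza, Ibarra, Varga, Amari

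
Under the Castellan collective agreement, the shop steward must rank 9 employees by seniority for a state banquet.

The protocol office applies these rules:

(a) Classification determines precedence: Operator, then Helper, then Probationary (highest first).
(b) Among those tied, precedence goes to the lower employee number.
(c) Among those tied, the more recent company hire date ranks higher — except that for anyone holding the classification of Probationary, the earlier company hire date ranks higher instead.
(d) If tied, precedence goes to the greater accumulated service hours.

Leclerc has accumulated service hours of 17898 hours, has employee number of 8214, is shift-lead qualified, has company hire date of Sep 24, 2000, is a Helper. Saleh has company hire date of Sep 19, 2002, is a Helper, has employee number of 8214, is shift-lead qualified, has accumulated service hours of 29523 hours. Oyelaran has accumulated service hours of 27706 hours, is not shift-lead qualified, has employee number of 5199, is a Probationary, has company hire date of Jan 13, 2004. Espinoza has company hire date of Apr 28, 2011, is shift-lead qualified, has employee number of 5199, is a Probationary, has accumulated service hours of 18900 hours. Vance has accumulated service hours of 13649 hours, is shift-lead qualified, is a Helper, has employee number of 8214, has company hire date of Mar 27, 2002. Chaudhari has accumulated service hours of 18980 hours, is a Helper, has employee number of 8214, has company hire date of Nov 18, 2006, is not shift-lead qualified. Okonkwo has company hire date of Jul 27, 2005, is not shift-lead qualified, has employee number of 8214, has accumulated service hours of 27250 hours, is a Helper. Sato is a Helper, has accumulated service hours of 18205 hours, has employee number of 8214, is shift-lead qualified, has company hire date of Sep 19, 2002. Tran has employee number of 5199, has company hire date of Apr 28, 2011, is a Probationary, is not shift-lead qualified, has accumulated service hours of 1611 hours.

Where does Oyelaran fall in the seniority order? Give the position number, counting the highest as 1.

By classification: Chaudhari, Okonkwo, Saleh, Sato, Vance and Leclerc (Helper); then Oyelaran, Espinoza and Tran (Probationary).
Chaudhari, Okonkwo, Saleh, Sato, Vance and Leclerc all have employee number 8214, so the next rule applies.
Among Chaudhari, Okonkwo, Saleh, Sato, Vance and Leclerc, by company hire date (later first): Chaudhari (Nov 18, 2006) before Okonkwo (Jul 27, 2005) before Saleh and Sato (Sep 19, 2002) before Vance (Mar 27, 2002) before Leclerc (Sep 24, 2000).
Among Saleh and Sato, by accumulated service hours (higher first): Saleh (29523 hours) before Sato (18205 hours).
Oyelaran, Espinoza and Tran all have employee number 5199, so the next rule applies.
Among Oyelaran, Espinoza and Tran, by company hire date (earlier first) (reversed rule for this group): Oyelaran (Jan 13, 2004) before Espinoza and Tran (Apr 28, 2011).
Among Espinoza and Tran, by accumulated service hours (higher first): Espinoza (18900 hours) before Tran (1611 hours).
Order: Chaudhari, Okonkwo, Saleh, Sato, Vance, Leclerc, Oyelaran, Espinoza, Tran. So position 7.

7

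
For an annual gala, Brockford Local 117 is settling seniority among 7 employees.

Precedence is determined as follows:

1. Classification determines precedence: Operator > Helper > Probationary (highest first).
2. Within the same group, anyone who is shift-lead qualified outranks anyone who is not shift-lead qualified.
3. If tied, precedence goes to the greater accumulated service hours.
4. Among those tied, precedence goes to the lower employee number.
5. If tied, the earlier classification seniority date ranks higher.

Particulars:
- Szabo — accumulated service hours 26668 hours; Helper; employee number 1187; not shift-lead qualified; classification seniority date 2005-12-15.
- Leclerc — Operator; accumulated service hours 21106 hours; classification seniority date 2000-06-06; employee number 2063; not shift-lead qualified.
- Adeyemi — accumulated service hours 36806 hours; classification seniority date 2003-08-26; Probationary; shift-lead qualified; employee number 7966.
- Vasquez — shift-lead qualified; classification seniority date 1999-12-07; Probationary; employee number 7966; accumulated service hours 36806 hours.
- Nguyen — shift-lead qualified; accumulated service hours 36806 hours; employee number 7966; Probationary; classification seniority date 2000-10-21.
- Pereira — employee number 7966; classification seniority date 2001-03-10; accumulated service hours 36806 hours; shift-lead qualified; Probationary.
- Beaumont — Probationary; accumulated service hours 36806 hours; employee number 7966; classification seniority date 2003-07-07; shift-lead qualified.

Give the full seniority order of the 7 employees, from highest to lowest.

By classification: Leclerc (Operator); then Szabo (Helper); then Vasquez, Nguyen, Pereira, Beaumont and Adeyemi (Probationary).
Vasquez, Nguyen, Pereira, Beaumont and Adeyemi are each shift-lead qualified, so the next rule applies.
Vasquez, Nguyen, Pereira, Beaumont and Adeyemi all have accumulated service hours 36806 hours, so the next rule applies.
Vasquez, Nguyen, Pereira, Beaumont and Adeyemi all have employee number 7966, so the next rule applies.
Among Vasquez, Nguyen, Pereira, Beaumont and Adeyemi, by classification seniority date (earlier first): Vasquez (1999-12-07) before Nguyen (2000-10-21) before Pereira (2001-03-10) before Beaumont (2003-07-07) before Adeyemi (2003-08-26).
Full order: Leclerc, Szabo, Vasquez, Nguyen, Pereira, Beaumont, Adeyemi.

Leclerc, Szabo, Vasquez, Nguyen, Pereira, Beaumont, Adeyemi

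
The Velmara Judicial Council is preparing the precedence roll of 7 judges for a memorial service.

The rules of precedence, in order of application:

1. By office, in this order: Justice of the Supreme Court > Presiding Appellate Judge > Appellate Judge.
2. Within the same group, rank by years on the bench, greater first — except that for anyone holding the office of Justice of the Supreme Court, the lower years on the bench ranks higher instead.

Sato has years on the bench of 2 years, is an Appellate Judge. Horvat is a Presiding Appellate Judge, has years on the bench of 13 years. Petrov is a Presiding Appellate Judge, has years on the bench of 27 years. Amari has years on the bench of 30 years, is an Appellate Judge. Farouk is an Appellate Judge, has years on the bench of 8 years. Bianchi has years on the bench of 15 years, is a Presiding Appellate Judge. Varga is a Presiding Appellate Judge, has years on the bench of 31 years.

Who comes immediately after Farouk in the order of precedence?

Sato

By office: Varga, Petrov, Bianchi and Horvat (Presiding Appellate Judge); then Amari, Farouk and Sato (Appellate Judge).
Among Varga, Petrov, Bianchi and Horvat, by years on the bench (higher first): Varga (31 years) before Petrov (27 years) before Bianchi (15 years) before Horvat (13 years).
Among Amari, Farouk and Sato, by years on the bench (higher first): Amari (30 years) before Farouk (8 years) before Sato (2 years).
Order: Varga, Petrov, Bianchi, Horvat, Amari, Farouk, Sato.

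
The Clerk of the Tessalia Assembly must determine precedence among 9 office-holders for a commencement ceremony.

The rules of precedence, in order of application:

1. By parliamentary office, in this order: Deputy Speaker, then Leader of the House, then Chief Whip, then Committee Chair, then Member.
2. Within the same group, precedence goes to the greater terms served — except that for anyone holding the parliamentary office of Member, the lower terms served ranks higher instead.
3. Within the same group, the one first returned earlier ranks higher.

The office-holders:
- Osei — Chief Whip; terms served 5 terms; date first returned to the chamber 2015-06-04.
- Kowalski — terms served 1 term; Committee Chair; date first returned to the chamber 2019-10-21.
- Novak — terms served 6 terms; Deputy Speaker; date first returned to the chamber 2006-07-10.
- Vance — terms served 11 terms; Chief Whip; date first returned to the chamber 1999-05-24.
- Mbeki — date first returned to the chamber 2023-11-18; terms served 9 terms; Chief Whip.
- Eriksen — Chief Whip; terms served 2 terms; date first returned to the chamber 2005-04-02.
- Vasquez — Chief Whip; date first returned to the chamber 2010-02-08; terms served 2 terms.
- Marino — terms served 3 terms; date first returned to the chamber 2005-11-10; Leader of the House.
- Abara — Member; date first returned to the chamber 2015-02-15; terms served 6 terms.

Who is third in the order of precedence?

Vance

By parliamentary office: Novak (Deputy Speaker); then Marino (Leader of the House); then Vance, Mbeki, Osei, Eriksen and Vasquez (Chief Whip); then Kowalski (Committee Chair); then Abara (Member).
Among Vance, Mbeki, Osei, Eriksen and Vasquez, by terms served (higher first): Vance (11 terms) before Mbeki (9 terms) before Osei (5 terms) before Eriksen and Vasquez (2 terms).
Among Eriksen and Vasquez, by date first returned to the chamber (earlier first): Eriksen (2005-04-02) before Vasquez (2010-02-08).
Order: Novak, Marino, Vance, Mbeki, Osei, Eriksen, Vasquez, Kowalski, Abara.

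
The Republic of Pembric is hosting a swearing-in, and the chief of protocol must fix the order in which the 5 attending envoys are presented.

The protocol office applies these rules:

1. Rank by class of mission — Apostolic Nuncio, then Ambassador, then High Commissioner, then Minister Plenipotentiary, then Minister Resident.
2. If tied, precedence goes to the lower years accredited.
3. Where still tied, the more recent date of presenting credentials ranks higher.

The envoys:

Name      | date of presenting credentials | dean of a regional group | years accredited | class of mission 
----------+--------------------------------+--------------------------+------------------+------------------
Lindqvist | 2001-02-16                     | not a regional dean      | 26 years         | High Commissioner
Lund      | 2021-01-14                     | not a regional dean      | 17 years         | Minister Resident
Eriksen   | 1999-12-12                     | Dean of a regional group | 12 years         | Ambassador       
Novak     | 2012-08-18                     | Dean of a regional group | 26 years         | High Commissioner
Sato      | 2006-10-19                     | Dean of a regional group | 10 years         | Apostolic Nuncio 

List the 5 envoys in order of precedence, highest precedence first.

By class of mission: Sato (Apostolic Nuncio); then Eriksen (Ambassador); then Novak and Lindqvist (High Commissioner); then Lund (Minister Resident).
Novak and Lindqvist both have years accredited 26 years, so the next rule applies.
Among Novak and Lindqvist, by date of presenting credentials (later first): Novak (2012-08-18) before Lindqvist (2001-02-16).
Full order: Sato, Eriksen, Novak, Lindqvist, Lund.

Sato, Eriksen, Novak, Lindqvist, Lund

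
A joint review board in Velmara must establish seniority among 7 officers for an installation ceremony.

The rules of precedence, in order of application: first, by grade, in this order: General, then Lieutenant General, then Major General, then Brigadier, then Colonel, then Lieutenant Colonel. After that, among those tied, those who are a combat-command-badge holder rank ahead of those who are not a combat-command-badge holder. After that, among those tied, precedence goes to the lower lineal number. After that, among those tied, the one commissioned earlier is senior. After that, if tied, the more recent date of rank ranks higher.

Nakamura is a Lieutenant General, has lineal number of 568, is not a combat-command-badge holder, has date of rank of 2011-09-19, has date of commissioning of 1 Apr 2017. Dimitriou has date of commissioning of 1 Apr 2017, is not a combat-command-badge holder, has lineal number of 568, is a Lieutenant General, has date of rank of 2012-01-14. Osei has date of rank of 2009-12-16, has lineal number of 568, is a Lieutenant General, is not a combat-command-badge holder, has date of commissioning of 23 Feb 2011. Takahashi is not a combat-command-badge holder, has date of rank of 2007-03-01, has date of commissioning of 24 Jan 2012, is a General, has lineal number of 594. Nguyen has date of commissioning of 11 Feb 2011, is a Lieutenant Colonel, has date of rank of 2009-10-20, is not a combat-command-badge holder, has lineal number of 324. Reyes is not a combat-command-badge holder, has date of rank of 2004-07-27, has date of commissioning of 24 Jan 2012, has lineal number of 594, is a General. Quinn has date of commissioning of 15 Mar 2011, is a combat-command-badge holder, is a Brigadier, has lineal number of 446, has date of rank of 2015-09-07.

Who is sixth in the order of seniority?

Quinn

By grade: Takahashi and Reyes (General); then Osei, Dimitriou and Nakamura (Lieutenant General); then Quinn (Brigadier); then Nguyen (Lieutenant Colonel).
Takahashi and Reyes are each not a combat-command-badge holder, so the next rule applies.
Takahashi and Reyes both have lineal number 594, so the next rule applies.
Takahashi and Reyes both have date of commissioning 24 Jan 2012, so the next rule applies.
Among Takahashi and Reyes, by date of rank (later first): Takahashi (2007-03-01) before Reyes (2004-07-27).
Osei, Dimitriou and Nakamura are each not a combat-command-badge holder, so the next rule applies.
Osei, Dimitriou and Nakamura all have lineal number 568, so the next rule applies.
Among Osei, Dimitriou and Nakamura, by date of commissioning (earlier first): Osei (23 Feb 2011) before Dimitriou and Nakamura (1 Apr 2017).
Among Dimitriou and Nakamura, by date of rank (later first): Dimitriou (2012-01-14) before Nakamura (2011-09-19).
Order: Takahashi, Reyes, Osei, Dimitriou, Nakamura, Quinn, Nguyen.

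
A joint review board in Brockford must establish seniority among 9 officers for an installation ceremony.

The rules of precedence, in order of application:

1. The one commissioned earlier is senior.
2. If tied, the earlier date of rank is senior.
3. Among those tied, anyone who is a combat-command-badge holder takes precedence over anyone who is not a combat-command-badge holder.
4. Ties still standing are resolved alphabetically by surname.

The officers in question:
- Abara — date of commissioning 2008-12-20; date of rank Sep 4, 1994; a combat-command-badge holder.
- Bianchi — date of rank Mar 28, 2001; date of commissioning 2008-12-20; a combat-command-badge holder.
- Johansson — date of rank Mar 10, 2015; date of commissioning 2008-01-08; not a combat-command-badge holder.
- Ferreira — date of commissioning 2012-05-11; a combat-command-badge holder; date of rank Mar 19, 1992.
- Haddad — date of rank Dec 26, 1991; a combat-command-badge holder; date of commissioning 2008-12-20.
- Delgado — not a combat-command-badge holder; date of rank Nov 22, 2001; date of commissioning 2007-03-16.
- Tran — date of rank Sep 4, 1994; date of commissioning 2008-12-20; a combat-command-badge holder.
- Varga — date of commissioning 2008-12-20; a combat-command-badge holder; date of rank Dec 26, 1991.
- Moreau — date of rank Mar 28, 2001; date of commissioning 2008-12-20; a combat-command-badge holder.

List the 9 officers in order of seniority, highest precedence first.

Delgado, Johansson, Haddad, Varga, Abara, Tran, Bianchi, Moreau, Ferreira

By date of commissioning (earlier first): Delgado (2007-03-16); then Johansson (2008-01-08); then Haddad, Varga, Abara, Tran, Bianchi and Moreau (each 2008-12-20); then Ferreira (2012-05-11).
Among Haddad, Varga, Abara, Tran, Bianchi and Moreau, by date of rank (earlier first): Haddad and Varga (Dec 26, 1991) before Abara and Tran (Sep 4, 1994) before Bianchi and Moreau (Mar 28, 2001).
Haddad and Varga are each a combat-command-badge holder, so the next rule applies.
Among Haddad and Varga, alphabetically by surname: Haddad before Varga.
Abara and Tran are each a combat-command-badge holder, so the next rule applies.
Among Abara and Tran, alphabetically by surname: Abara before Tran.
Bianchi and Moreau are each a combat-command-badge holder, so the next rule applies.
Among Bianchi and Moreau, alphabetically by surname: Bianchi before Moreau.
Full order: Delgado, Johansson, Haddad, Varga, Abara, Tran, Bianchi, Moreau, Ferreira.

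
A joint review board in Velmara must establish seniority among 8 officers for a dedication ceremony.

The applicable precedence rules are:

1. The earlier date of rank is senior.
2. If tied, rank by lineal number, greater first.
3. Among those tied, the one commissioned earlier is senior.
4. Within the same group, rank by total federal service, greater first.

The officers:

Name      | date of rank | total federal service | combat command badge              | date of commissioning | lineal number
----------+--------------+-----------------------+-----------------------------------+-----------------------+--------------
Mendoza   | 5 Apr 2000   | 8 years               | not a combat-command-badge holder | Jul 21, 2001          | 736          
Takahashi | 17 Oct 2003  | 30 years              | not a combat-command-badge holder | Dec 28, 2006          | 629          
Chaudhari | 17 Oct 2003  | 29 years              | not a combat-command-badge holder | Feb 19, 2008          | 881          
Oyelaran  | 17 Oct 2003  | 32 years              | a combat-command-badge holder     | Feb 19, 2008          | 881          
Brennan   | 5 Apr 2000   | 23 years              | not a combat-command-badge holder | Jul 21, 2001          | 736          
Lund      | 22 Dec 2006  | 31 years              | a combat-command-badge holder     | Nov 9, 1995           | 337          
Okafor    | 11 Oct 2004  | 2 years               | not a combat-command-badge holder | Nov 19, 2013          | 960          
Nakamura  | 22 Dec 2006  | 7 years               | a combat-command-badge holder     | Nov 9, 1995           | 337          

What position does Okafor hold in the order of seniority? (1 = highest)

By date of rank (earlier first): Brennan and Mendoza (both 5 Apr 2000); then Oyelaran, Chaudhari and Takahashi (each 17 Oct 2003); then Okafor (11 Oct 2004); then Lund and Nakamura (both 22 Dec 2006).
Brennan and Mendoza both have lineal number 736, so the next rule applies.
Brennan and Mendoza both have date of commissioning Jul 21, 2001, so the next rule applies.
Among Brennan and Mendoza, by total federal service (higher first): Brennan (23 years) before Mendoza (8 years).
Among Oyelaran, Chaudhari and Takahashi, by lineal number (higher first): Oyelaran and Chaudhari (881) before Takahashi (629).
Oyelaran and Chaudhari both have date of commissioning Feb 19, 2008, so the next rule applies.
Among Oyelaran and Chaudhari, by total federal service (higher first): Oyelaran (32 years) before Chaudhari (29 years).
Lund and Nakamura both have lineal number 337, so the next rule applies.
Lund and Nakamura both have date of commissioning Nov 9, 1995, so the next rule applies.
Among Lund and Nakamura, by total federal service (higher first): Lund (31 years) before Nakamura (7 years).
Order: Brennan, Mendoza, Oyelaran, Chaudhari, Takahashi, Okafor, Lund, Nakamura. So position 6.

6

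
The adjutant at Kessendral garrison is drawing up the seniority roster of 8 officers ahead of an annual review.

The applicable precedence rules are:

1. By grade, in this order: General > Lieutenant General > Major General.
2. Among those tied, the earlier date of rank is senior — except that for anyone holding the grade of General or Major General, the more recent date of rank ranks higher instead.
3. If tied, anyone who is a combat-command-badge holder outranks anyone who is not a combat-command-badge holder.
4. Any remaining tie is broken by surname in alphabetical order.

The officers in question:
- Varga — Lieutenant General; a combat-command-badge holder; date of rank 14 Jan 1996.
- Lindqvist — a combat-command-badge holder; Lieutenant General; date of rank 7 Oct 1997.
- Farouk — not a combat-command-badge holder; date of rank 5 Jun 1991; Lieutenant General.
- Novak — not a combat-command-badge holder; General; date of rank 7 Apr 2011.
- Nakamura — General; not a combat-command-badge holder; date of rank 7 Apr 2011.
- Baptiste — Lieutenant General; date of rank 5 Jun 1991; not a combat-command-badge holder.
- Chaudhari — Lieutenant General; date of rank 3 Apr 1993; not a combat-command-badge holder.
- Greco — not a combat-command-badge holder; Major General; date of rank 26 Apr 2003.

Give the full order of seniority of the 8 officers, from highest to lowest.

By grade: Nakamura and Novak (General); then Baptiste, Farouk, Chaudhari, Varga and Lindqvist (Lieutenant General); then Greco (Major General).
Nakamura and Novak both have date of rank 7 Apr 2011, so the next rule applies.
Nakamura and Novak are each not a combat-command-badge holder, so the next rule applies.
Among Nakamura and Novak, alphabetically by surname: Nakamura before Novak.
Among Baptiste, Farouk, Chaudhari, Varga and Lindqvist, by date of rank (earlier first): Baptiste and Farouk (5 Jun 1991) before Chaudhari (3 Apr 1993) before Varga (14 Jan 1996) before Lindqvist (7 Oct 1997).
Baptiste and Farouk are each not a combat-command-badge holder, so the next rule applies.
Among Baptiste and Farouk, alphabetically by surname: Baptiste before Farouk.
Full order: Nakamura, Novak, Baptiste, Farouk, Chaudhari, Varga, Lindqvist, Greco.

Nakamura, Novak, Baptiste, Farouk, Chaudhari, Varga, Lindqvist, Greco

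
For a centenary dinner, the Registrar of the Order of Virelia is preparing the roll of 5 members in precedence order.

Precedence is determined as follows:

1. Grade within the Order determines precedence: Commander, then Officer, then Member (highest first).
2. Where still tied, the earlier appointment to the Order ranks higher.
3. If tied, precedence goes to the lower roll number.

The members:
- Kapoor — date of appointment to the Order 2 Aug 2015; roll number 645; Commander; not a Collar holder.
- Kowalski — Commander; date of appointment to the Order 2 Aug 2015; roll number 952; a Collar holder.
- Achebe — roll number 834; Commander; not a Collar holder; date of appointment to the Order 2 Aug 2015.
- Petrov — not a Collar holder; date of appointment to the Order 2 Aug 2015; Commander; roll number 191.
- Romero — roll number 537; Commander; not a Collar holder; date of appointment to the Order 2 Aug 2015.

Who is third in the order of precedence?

Kapoor

By grade within the Order: Petrov, Romero, Kapoor, Achebe and Kowalski (Commander).
Petrov, Romero, Kapoor, Achebe and Kowalski all have date of appointment to the Order 2 Aug 2015, so the next rule applies.
Among Petrov, Romero, Kapoor, Achebe and Kowalski, by roll number (lower first): Petrov (191) before Romero (537) before Kapoor (645) before Achebe (834) before Kowalski (952).
Order: Petrov, Romero, Kapoor, Achebe, Kowalski.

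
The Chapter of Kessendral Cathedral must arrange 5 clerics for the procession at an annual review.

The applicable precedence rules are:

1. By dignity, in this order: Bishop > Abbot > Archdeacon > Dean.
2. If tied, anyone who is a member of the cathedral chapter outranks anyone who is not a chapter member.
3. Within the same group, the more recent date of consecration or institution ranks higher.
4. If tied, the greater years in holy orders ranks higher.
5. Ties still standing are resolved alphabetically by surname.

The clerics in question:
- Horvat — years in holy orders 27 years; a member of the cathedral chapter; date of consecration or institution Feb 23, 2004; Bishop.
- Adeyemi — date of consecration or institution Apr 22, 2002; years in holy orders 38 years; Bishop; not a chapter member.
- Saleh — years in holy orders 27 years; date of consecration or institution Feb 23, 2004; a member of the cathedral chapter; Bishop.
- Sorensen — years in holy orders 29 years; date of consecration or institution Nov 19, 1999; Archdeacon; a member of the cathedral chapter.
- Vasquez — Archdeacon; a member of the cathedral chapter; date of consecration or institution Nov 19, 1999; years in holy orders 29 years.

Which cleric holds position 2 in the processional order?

Saleh

By dignity: Horvat, Saleh and Adeyemi (Bishop); then Sorensen and Vasquez (Archdeacon).
Among Horvat, Saleh and Adeyemi, a member of the cathedral chapter before not a chapter member: Horvat and Saleh (a member of the cathedral chapter) before Adeyemi (not a chapter member).
Horvat and Saleh both have date of consecration or institution Feb 23, 2004, so the next rule applies.
Horvat and Saleh both have years in holy orders 27 years, so the next rule applies.
Among Horvat and Saleh, alphabetically by surname: Horvat before Saleh.
Sorensen and Vasquez are each a member of the cathedral chapter, so the next rule applies.
Sorensen and Vasquez both have date of consecration or institution Nov 19, 1999, so the next rule applies.
Sorensen and Vasquez both have years in holy orders 29 years, so the next rule applies.
Among Sorensen and Vasquez, alphabetically by surname: Sorensen before Vasquez.
Order: Horvat, Saleh, Adeyemi, Sorensen, Vasquez.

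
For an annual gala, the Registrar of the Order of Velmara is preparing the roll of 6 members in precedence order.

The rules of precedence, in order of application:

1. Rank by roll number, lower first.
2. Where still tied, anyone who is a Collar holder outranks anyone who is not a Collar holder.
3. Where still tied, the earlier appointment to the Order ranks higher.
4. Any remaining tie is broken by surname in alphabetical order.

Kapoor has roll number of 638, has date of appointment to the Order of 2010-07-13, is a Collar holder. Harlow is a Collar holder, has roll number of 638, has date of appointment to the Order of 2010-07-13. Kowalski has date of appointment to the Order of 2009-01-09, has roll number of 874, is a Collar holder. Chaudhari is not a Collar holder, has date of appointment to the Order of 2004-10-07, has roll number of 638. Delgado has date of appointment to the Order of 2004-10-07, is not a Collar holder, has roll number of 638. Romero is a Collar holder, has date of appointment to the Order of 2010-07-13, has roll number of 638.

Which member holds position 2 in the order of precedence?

Kapoor

By roll number (lower first): Harlow, Kapoor, Romero, Chaudhari and Delgado (each 638); then Kowalski (874).
Among Harlow, Kapoor, Romero, Chaudhari and Delgado, a Collar holder before not a Collar holder: Harlow, Kapoor and Romero (a Collar holder) before Chaudhari and Delgado (not a Collar holder).
Harlow, Kapoor and Romero all have date of appointment to the Order 2010-07-13, so the next rule applies.
Among Harlow, Kapoor and Romero, alphabetically by surname: Harlow before Kapoor before Romero.
Chaudhari and Delgado both have date of appointment to the Order 2004-10-07, so the next rule applies.
Among Chaudhari and Delgado, alphabetically by surname: Chaudhari before Delgado.
Order: Harlow, Kapoor, Romero, Chaudhari, Delgado, Kowalski.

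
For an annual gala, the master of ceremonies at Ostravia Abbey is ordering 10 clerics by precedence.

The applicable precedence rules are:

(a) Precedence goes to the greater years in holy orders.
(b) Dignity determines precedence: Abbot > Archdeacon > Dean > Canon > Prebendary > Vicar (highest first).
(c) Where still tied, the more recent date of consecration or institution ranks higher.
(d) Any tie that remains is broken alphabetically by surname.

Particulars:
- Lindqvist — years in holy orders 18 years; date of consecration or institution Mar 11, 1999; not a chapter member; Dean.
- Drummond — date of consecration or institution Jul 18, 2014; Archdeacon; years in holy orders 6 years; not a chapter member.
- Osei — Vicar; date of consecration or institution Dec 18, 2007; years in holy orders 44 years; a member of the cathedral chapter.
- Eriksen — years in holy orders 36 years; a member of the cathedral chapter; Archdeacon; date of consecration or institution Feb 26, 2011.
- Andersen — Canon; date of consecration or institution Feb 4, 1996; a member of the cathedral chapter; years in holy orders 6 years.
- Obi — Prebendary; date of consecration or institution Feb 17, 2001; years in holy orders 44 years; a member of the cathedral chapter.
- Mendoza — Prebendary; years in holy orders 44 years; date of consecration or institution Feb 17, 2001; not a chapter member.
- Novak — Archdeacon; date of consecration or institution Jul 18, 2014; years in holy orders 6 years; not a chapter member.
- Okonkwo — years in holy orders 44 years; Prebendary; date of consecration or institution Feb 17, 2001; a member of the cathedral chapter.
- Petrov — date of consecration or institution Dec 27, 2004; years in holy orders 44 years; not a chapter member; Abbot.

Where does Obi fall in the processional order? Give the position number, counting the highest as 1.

3

By years in holy orders (higher first): Petrov, Mendoza, Obi, Okonkwo and Osei (each 44 years); then Eriksen (36 years); then Lindqvist (18 years); then Drummond, Novak and Andersen (each 6 years).
Among Petrov, Mendoza, Obi, Okonkwo and Osei, by dignity: Petrov (Abbot) before Mendoza, Obi and Okonkwo (Prebendary) before Osei (Vicar).
Mendoza, Obi and Okonkwo all have date of consecration or institution Feb 17, 2001, so the next rule applies.
Among Mendoza, Obi and Okonkwo, alphabetically by surname: Mendoza before Obi before Okonkwo.
Among Drummond, Novak and Andersen, by dignity: Drummond and Novak (Archdeacon) before Andersen (Canon).
Drummond and Novak both have date of consecration or institution Jul 18, 2014, so the next rule applies.
Among Drummond and Novak, alphabetically by surname: Drummond before Novak.
Order: Petrov, Mendoza, Obi, Okonkwo, Osei, Eriksen, Lindqvist, Drummond, Novak, Andersen. So position 3.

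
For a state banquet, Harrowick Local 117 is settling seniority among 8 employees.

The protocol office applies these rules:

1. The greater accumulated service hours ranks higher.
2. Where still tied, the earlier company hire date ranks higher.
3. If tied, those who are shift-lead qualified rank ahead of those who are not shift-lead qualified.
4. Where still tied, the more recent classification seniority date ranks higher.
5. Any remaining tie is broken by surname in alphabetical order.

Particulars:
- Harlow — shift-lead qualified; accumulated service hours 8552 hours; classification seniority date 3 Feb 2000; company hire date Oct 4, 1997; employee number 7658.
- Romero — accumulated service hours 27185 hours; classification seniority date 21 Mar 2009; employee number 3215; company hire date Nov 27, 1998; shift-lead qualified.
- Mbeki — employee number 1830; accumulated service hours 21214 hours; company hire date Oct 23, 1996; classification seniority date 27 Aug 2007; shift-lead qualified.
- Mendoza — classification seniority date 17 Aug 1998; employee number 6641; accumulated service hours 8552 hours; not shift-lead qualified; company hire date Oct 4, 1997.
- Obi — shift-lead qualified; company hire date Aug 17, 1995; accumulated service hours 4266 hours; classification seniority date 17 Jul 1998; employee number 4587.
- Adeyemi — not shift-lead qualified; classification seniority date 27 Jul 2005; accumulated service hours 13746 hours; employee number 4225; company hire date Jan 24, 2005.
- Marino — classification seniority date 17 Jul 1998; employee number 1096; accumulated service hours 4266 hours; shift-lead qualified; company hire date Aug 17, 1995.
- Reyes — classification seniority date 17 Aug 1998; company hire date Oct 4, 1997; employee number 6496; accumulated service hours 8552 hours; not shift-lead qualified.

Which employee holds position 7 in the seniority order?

Marino

By accumulated service hours (higher first): Romero (27185 hours); then Mbeki (21214 hours); then Adeyemi (13746 hours); then Harlow, Mendoza and Reyes (each 8552 hours); then Marino and Obi (both 4266 hours).
Harlow, Mendoza and Reyes all have company hire date Oct 4, 1997, so the next rule applies.
Among Harlow, Mendoza and Reyes, shift-lead qualified before not shift-lead qualified: Harlow (shift-lead qualified) before Mendoza and Reyes (not shift-lead qualified).
Mendoza and Reyes both have classification seniority date 17 Aug 1998, so the next rule applies.
Among Mendoza and Reyes, alphabetically by surname: Mendoza before Reyes.
Marino and Obi both have company hire date Aug 17, 1995, so the next rule applies.
Marino and Obi are each shift-lead qualified, so the next rule applies.
Marino and Obi both have classification seniority date 17 Jul 1998, so the next rule applies.
Among Marino and Obi, alphabetically by surname: Marino before Obi.
Order: Romero, Mbeki, Adeyemi, Harlow, Mendoza, Reyes, Marino, Obi.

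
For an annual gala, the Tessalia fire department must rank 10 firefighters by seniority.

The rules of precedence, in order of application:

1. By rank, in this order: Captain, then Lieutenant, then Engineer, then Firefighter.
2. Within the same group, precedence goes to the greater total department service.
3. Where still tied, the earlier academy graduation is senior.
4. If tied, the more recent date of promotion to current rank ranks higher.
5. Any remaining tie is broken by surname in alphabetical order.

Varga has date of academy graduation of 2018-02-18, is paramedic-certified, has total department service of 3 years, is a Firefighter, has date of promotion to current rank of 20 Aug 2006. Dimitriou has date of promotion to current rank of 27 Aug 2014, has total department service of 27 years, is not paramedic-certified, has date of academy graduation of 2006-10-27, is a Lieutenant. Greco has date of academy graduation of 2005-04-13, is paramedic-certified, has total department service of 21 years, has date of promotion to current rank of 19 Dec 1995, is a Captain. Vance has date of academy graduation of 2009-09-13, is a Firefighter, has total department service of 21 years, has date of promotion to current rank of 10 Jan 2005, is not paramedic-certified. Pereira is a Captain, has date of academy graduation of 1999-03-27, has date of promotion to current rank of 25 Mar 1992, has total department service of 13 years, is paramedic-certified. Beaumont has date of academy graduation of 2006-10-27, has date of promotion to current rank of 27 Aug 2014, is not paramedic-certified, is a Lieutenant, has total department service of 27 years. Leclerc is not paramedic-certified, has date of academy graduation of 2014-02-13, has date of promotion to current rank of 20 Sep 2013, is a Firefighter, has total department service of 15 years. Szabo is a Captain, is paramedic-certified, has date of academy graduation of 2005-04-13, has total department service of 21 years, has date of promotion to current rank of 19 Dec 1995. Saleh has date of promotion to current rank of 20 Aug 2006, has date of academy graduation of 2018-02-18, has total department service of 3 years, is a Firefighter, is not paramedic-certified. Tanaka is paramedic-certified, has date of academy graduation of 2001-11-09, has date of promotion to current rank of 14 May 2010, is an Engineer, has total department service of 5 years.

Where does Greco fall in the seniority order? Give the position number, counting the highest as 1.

By rank: Greco, Szabo and Pereira (Captain); then Beaumont and Dimitriou (Lieutenant); then Tanaka (Engineer); then Vance, Leclerc, Saleh and Varga (Firefighter).
Among Greco, Szabo and Pereira, by total department service (higher first): Greco and Szabo (21 years) before Pereira (13 years).
Greco and Szabo both have date of academy graduation 2005-04-13, so the next rule applies.
Greco and Szabo both have date of promotion to current rank 19 Dec 1995, so the next rule applies.
Among Greco and Szabo, alphabetically by surname: Greco before Szabo.
Beaumont and Dimitriou both have total department service 27 years, so the next rule applies.
Beaumont and Dimitriou both have date of academy graduation 2006-10-27, so the next rule applies.
Beaumont and Dimitriou both have date of promotion to current rank 27 Aug 2014, so the next rule applies.
Among Beaumont and Dimitriou, alphabetically by surname: Beaumont before Dimitriou.
Among Vance, Leclerc, Saleh and Varga, by total department service (higher first): Vance (21 years) before Leclerc (15 years) before Saleh and Varga (3 years).
Saleh and Varga both have date of academy graduation 2018-02-18, so the next rule applies.
Saleh and Varga both have date of promotion to current rank 20 Aug 2006, so the next rule applies.
Among Saleh and Varga, alphabetically by surname: Saleh before Varga.
Order: Greco, Szabo, Pereira, Beaumont, Dimitriou, Tanaka, Vance, Leclerc, Saleh, Varga. So position 1.

1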